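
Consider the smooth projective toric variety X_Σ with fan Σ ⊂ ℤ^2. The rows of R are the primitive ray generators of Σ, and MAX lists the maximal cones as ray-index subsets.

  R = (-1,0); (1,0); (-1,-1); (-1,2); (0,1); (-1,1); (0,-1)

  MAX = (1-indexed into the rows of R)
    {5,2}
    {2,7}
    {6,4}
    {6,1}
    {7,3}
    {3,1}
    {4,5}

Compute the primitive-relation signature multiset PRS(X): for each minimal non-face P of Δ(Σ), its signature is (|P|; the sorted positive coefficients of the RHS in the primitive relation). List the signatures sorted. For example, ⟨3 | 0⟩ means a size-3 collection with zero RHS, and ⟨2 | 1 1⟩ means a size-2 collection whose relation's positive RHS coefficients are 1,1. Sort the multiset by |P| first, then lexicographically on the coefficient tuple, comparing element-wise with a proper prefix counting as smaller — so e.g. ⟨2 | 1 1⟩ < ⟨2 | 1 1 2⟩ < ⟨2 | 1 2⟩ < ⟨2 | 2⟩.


Σ has 14 primitive collections:

  {1,2}:  v_{1} + v_{2} = 0  →  sig = ⟨2 | 0⟩
  {5,7}:  v_{5} + v_{7} = 0  →  sig = ⟨2 | 0⟩
  {1,5}:  v_{1} + v_{5} = v_{6}  →  sig = ⟨2 | 1⟩
  {1,7}:  v_{1} + v_{7} = v_{3}  →  sig = ⟨2 | 1⟩
  {2,3}:  v_{2} + v_{3} = v_{7}  →  sig = ⟨2 | 1⟩
  {2,6}:  v_{2} + v_{6} = v_{5}  →  sig = ⟨2 | 1⟩
  {3,5}:  v_{3} + v_{5} = v_{1}  →  sig = ⟨2 | 1⟩
  {4,7}:  v_{4} + v_{7} = v_{6}  →  sig = ⟨2 | 1⟩
  {5,6}:  v_{5} + v_{6} = v_{4}  →  sig = ⟨2 | 1⟩
  {6,7}:  v_{6} + v_{7} = v_{1}  →  sig = ⟨2 | 1⟩
  {3,4}:  v_{3} + v_{4} = v_{1} + v_{6}  →  sig = ⟨2 | 1 1⟩
  {1,4}:  v_{1} + v_{4} = 2·v_{6}  →  sig = ⟨2 | 2⟩
  {2,4}:  v_{2} + v_{4} = 2·v_{5}  →  sig = ⟨2 | 2⟩
  {3,6}:  v_{3} + v_{6} = 2·v_{1}  →  sig = ⟨2 | 2⟩

so the primitive-relation signature multiset is
    ⟨2 | 0⟩
    ⟨2 | 0⟩
    ⟨2 | 1⟩
    ⟨2 | 1⟩
    ⟨2 | 1⟩
    ⟨2 | 1⟩
    ⟨2 | 1⟩
    ⟨2 | 1⟩
    ⟨2 | 1⟩
    ⟨2 | 1⟩
    ⟨2 | 1 1⟩
    ⟨2 | 2⟩
    ⟨2 | 2⟩
    ⟨2 | 2⟩


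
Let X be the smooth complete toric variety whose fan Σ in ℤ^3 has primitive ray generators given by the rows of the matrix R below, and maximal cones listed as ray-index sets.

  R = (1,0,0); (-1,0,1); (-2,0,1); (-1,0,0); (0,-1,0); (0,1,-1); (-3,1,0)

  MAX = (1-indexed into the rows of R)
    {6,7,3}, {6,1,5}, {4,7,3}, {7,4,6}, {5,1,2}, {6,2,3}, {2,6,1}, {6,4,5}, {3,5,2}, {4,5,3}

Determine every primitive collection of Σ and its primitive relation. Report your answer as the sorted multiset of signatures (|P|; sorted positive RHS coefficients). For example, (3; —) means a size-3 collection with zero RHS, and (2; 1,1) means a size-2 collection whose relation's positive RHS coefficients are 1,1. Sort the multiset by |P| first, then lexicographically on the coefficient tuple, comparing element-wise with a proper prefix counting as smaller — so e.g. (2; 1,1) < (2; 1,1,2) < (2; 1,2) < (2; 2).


9 collections generate NE(X_Σ); each relation:

  {1,4}:  v_{1} + v_{4} = 0  so sig = (2; —)
  {1,3}:  v_{1} + v_{3} = v_{2}  so sig = (2; 1)
  {2,4}:  v_{2} + v_{4} = v_{3}  so sig = (2; 1)
  {1,7}:  v_{1} + v_{7} = v_{3} + v_{6}  so sig = (2; 1,1)
  {2,7}:  v_{2} + v_{7} = 2·v_{3} + v_{6}  so sig = (2; 1,2)
  {5,7}:  v_{5} + v_{7} = 3·v_{4}  so sig = (2; 3)
  {2,5,6}:  v_{2} + v_{5} + v_{6} = v_{4}  so sig = (3; 1)
  {3,4,6}:  v_{3} + v_{4} + v_{6} = v_{7}  so sig = (3; 1)
  {3,5,6}:  v_{3} + v_{5} + v_{6} = 2·v_{4}  so sig = (3; 2)

so the primitive-relation signature multiset is
{ (2; —),  (2; 1) ×2,  (2; 1,1),  (2; 1,2),  (2; 3),  (3; 1) ×2,  (3; 2) }


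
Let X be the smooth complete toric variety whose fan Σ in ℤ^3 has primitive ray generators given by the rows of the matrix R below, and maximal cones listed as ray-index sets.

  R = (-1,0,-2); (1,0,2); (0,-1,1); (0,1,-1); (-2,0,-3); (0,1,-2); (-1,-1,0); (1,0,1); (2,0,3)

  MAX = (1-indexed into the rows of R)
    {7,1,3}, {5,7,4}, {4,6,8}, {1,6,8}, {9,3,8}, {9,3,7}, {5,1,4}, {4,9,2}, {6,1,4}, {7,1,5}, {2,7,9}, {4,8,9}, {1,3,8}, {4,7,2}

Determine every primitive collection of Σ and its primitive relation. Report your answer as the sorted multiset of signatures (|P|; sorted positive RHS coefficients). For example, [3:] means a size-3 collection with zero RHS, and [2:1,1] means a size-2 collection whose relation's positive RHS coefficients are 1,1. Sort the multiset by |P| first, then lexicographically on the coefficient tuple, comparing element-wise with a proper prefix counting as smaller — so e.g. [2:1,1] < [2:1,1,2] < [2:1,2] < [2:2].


18 collections generate NE(X_Σ); each relation:

  • {1,2}:  v_{1} + v_{2} = 0  ⟹  sig = [2:]
  • {3,4}:  v_{3} + v_{4} = 0  ⟹  sig = [2:]
  • {5,9}:  v_{5} + v_{9} = 0  ⟹  sig = [2:]
  • {1,9}:  v_{1} + v_{9} = v_{8}  ⟹  sig = [2:1]
  • {2,8}:  v_{2} + v_{8} = v_{9}  ⟹  sig = [2:1]
  • {5,8}:  v_{5} + v_{8} = v_{1}  ⟹  sig = [2:1]
  • {6,7}:  v_{6} + v_{7} = v_{1}  ⟹  sig = [2:1]
  • {7,8}:  v_{7} + v_{8} = v_{3}  ⟹  sig = [2:1]
  • {2,3}:  v_{2} + v_{3} = v_{7} + v_{9}  ⟹  sig = [2:1,1]
  • {2,5}:  v_{2} + v_{5} = v_{4} + v_{7}  ⟹  sig = [2:1,1]
  • {2,6}:  v_{2} + v_{6} = v_{4} + v_{8}  ⟹  sig = [2:1,1]
  • {3,5}:  v_{3} + v_{5} = v_{1} + v_{7}  ⟹  sig = [2:1,1]
  • {3,6}:  v_{3} + v_{6} = v_{1} + v_{8}  ⟹  sig = [2:1,1]
  • {5,6}:  v_{5} + v_{6} = 2·v_{1} + v_{4}  ⟹  sig = [2:1,2]
  • {6,9}:  v_{6} + v_{9} = v_{4} + 2·v_{8}  ⟹  sig = [2:1,2]
  • {1,4,7}:  v_{1} + v_{4} + v_{7} = v_{5}  ⟹  sig = [3:1]
  • {1,4,8}:  v_{1} + v_{4} + v_{8} = v_{6}  ⟹  sig = [3:1]
  • {4,7,9}:  v_{4} + v_{7} + v_{9} = v_{2}  ⟹  sig = [3:1]

so the primitive-relation signature multiset is
    [2:]
    [2:]
    [2:]
    [2:1]
    [2:1]
    [2:1]
    [2:1]
    [2:1]
    [2:1,1]
    [2:1,1]
    [2:1,1]
    [2:1,1]
    [2:1,1]
    [2:1,2]
    [2:1,2]
    [3:1]
    [3:1]
    [3:1]


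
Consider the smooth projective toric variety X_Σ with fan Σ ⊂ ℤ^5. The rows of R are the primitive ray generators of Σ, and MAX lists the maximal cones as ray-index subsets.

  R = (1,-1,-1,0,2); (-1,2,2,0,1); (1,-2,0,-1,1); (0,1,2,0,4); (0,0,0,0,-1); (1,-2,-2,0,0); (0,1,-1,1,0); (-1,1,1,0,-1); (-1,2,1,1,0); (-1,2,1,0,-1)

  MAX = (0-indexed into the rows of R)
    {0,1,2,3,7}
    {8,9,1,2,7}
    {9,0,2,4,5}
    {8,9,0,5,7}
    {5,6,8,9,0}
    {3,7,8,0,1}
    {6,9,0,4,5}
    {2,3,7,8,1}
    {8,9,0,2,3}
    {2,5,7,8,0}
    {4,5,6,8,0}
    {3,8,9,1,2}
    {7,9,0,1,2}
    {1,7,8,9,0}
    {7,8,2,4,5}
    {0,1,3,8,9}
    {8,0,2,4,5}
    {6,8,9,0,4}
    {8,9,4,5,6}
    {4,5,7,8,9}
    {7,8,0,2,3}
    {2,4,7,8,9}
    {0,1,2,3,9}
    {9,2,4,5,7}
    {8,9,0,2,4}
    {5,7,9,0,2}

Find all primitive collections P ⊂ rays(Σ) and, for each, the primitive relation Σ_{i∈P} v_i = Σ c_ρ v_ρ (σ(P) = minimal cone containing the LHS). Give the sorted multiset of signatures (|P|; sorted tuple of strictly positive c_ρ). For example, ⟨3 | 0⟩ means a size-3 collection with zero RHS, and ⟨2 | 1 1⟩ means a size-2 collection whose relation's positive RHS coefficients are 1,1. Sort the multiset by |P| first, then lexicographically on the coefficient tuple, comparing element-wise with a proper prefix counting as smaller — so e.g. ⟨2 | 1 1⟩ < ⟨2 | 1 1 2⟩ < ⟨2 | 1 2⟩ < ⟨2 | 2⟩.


Δ(Σ) — 10 vertices, 14 min non-faces:

  • {1,5}:  v_{1} + v_{5} = v_{0} + v_{7}  ⇒ sig = ⟨2 | 1 1⟩
  • {2,6}:  v_{2} + v_{6} = v_{0} + v_{4}  ⇒ sig = ⟨2 | 1 1⟩
  • {1,4}:  v_{1} + v_{4} = v_{2} + v_{8} + v_{9}  ⇒ sig = ⟨2 | 1 1 1⟩
  • {1,6}:  v_{1} + v_{6} = v_{0} + v_{8} + v_{9}  ⇒ sig = ⟨2 | 1 1 1⟩
  • {6,7}:  v_{6} + v_{7} = v_{5} + v_{8} + v_{9}  ⇒ sig = ⟨2 | 1 1 1⟩
  • {3,5}:  v_{3} + v_{5} = 2·v_{0} + v_{2} + v_{7} + v_{8}  ⇒ sig = ⟨2 | 1 1 1 2⟩
  • {3,4}:  v_{3} + v_{4} = v_{0} + 2·v_{2} + 2·v_{8} + v_{9}  ⇒ sig = ⟨2 | 1 1 2 2⟩
  • {3,6}:  v_{3} + v_{6} = 2·v_{0} + v_{2} + 2·v_{8} + v_{9}  ⇒ sig = ⟨2 | 1 1 2 2⟩
  • {0,4,7}:  v_{0} + v_{4} + v_{7} = 0  ⇒ sig = ⟨3 | 0⟩
  • {3,7,9}:  v_{3} + v_{7} + v_{9} = 2·v_{1}  ⇒ sig = ⟨3 | 2⟩
  • {2,5,8,9}:  v_{2} + v_{5} + v_{8} + v_{9} = 0  ⇒ sig = ⟨4 | 0⟩
  • {0,1,2,8}:  v_{0} + v_{1} + v_{2} + v_{8} = v_{3}  ⇒ sig = ⟨4 | 1⟩
  • {0,2,7,8,9}:  v_{0} + v_{2} + v_{7} + v_{8} + v_{9} = v_{1}  ⇒ sig = ⟨5 | 1⟩
  • {0,4,5,8,9}:  v_{0} + v_{4} + v_{5} + v_{8} + v_{9} = v_{6}  ⇒ sig = ⟨5 | 1⟩

so the primitive-relation signature multiset is
[⟨2 | 1 1⟩, ⟨2 | 1 1⟩, ⟨2 | 1 1 1⟩, ⟨2 | 1 1 1⟩, ⟨2 | 1 1 1⟩, ⟨2 | 1 1 1 2⟩, ⟨2 | 1 1 2 2⟩, ⟨2 | 1 1 2 2⟩, ⟨3 | 0⟩, ⟨3 | 2⟩, ⟨4 | 0⟩, ⟨4 | 1⟩, ⟨5 | 1⟩, ⟨5 | 1⟩]


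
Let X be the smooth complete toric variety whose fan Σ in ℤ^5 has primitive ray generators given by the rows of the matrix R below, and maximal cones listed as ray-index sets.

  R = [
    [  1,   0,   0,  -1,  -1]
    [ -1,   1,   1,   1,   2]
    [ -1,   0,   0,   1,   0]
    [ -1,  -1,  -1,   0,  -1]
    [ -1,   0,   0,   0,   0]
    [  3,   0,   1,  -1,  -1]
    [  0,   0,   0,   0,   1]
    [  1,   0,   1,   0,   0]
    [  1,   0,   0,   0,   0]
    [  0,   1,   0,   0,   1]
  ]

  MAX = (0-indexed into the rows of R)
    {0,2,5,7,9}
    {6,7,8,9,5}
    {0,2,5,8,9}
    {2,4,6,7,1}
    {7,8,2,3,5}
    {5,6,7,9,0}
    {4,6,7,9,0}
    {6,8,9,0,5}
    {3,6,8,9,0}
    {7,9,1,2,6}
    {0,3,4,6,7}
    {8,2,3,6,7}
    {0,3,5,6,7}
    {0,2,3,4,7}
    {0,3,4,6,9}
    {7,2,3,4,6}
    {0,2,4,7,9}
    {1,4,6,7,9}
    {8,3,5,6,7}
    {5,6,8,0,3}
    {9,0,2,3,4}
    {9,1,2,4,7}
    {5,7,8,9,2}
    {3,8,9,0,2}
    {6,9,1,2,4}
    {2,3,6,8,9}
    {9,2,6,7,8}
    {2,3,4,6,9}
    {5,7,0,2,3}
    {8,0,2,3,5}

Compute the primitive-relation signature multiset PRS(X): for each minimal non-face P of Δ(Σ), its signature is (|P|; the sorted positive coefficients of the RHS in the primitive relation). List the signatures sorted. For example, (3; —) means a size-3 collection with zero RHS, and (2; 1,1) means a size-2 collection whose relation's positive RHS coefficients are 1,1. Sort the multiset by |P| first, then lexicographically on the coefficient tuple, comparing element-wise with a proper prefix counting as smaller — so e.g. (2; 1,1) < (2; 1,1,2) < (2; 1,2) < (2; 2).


Primitive collections (12):

  • {4,8}:  v_{4} + v_{8} = 0  ⟹  sig = (2; —)
  • {4,5}:  v_{4} + v_{5} = v_{0} + v_{7}  ⟹  sig = (2; 1,1)
  • {0,1}:  v_{0} + v_{1} = v_{4} + v_{7} + v_{9}  ⟹  sig = (2; 1,1,1)
  • {1,3}:  v_{1} + v_{3} = v_{2} + v_{4} + v_{6}  ⟹  sig = (2; 1,1,1)
  • {1,8}:  v_{1} + v_{8} = v_{2} + v_{6} + v_{7} + v_{9}  ⟹  sig = (2; 1,1,1,1)
  • {1,5}:  v_{1} + v_{5} = 2·v_{7} + v_{9}  ⟹  sig = (2; 1,2)
  • {0,2,6}:  v_{0} + v_{2} + v_{6} = 0  ⟹  sig = (3; —)
  • {3,7,9}:  v_{3} + v_{7} + v_{9} = 0  ⟹  sig = (3; —)
  • {0,7,8}:  v_{0} + v_{7} + v_{8} = v_{5}  ⟹  sig = (3; 1)
  • {2,5,6}:  v_{2} + v_{5} + v_{6} = v_{7} + v_{8}  ⟹  sig = (3; 1,1)
  • {3,5,9}:  v_{3} + v_{5} + v_{9} = v_{0} + v_{8}  ⟹  sig = (3; 1,1)
  • {2,4,6,7,9}:  v_{2} + v_{4} + v_{6} + v_{7} + v_{9} = v_{1}  ⟹  sig = (5; 1)

Sorted signature multiset PRS(X):
    |P|=2: 6 collections, coeffs (), (1,1), (1,1,1), (1,1,1), (1,1,1,1), (1,2)
    |P|=3: 5 collections, coeffs (), (), (1), (1,1), (1,1)
    |P|=5: 1 collection, coeffs (1)


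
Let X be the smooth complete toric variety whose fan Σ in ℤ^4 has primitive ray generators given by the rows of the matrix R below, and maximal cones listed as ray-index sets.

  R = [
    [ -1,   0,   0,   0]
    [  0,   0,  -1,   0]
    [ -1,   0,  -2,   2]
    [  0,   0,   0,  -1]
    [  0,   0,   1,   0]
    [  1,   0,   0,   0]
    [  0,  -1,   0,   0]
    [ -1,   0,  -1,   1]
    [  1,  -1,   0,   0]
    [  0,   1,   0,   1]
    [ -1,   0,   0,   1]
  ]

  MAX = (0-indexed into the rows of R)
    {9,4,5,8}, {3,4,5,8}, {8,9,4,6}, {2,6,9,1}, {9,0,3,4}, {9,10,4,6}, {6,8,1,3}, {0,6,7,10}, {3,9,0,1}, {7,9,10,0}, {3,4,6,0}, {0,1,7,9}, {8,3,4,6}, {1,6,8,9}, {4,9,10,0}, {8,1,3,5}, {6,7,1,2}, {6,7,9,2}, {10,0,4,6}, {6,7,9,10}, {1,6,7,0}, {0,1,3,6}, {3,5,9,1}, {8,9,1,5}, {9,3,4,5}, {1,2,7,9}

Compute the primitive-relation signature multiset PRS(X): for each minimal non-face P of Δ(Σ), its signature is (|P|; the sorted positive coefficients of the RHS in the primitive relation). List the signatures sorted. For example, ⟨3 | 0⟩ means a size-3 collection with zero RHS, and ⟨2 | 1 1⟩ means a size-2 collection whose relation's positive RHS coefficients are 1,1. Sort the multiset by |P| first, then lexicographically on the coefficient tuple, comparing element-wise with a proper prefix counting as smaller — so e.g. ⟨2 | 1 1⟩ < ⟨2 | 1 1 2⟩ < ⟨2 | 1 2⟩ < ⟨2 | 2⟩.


22 collections generate NE(X_Σ); each relation:

  {0,5}:  v_{0} + v_{5} = 0  so sig = ⟨2 | 0⟩
  {1,4}:  v_{1} + v_{4} = 0  so sig = ⟨2 | 0⟩
  {0,8}:  v_{0} + v_{8} = v_{6}  so sig = ⟨2 | 1⟩
  {1,10}:  v_{1} + v_{10} = v_{7}  so sig = ⟨2 | 1⟩
  {3,10}:  v_{3} + v_{10} = v_{0}  so sig = ⟨2 | 1⟩
  {4,7}:  v_{4} + v_{7} = v_{10}  so sig = ⟨2 | 1⟩
  {5,6}:  v_{5} + v_{6} = v_{8}  so sig = ⟨2 | 1⟩
  {2,3}:  v_{2} + v_{3} = v_{1} + v_{7}  so sig = ⟨2 | 1 1⟩
  {3,7}:  v_{3} + v_{7} = v_{0} + v_{1}  so sig = ⟨2 | 1 1⟩
  {5,10}:  v_{5} + v_{10} = v_{6} + v_{9}  so sig = ⟨2 | 1 1⟩
  {2,4}:  v_{2} + v_{4} = v_{6} + v_{7} + v_{9}  so sig = ⟨2 | 1 1 1⟩
  {5,7}:  v_{5} + v_{7} = v_{1} + v_{6} + v_{9}  so sig = ⟨2 | 1 1 1⟩
  {2,10}:  v_{2} + v_{10} = v_{6} + 2·v_{7} + v_{9}  so sig = ⟨2 | 1 1 2⟩
  {7,8}:  v_{7} + v_{8} = v_{1} + 2·v_{6} + v_{9}  so sig = ⟨2 | 1 1 2⟩
  {8,10}:  v_{8} + v_{10} = 2·v_{6} + v_{9}  so sig = ⟨2 | 1 2⟩
  {0,2}:  v_{0} + v_{2} = 2·v_{7}  so sig = ⟨2 | 2⟩
  {2,5}:  v_{2} + v_{5} = 2·v_{1} + 2·v_{6} + 2·v_{9}  so sig = ⟨2 | 2 2 2⟩
  {2,8}:  v_{2} + v_{8} = 2·v_{1} + 3·v_{6} + 2·v_{9}  so sig = ⟨2 | 2 2 3⟩
  {3,6,9}:  v_{3} + v_{6} + v_{9} = 0  so sig = ⟨3 | 0⟩
  {0,6,9}:  v_{0} + v_{6} + v_{9} = v_{10}  so sig = ⟨3 | 1⟩
  {3,8,9}:  v_{3} + v_{8} + v_{9} = v_{5}  so sig = ⟨3 | 1⟩
  {1,6,7,9}:  v_{1} + v_{6} + v_{7} + v_{9} = v_{2}  so sig = ⟨4 | 1⟩

Hence PRS(X_Σ) =
{ ⟨2 | 0⟩ ×2,  ⟨2 | 1⟩ ×5,  ⟨2 | 1 1⟩ ×3,  ⟨2 | 1 1 1⟩ ×2,  ⟨2 | 1 1 2⟩ ×2,  ⟨2 | 1 2⟩,  ⟨2 | 2⟩,  ⟨2 | 2 2 2⟩,  ⟨2 | 2 2 3⟩,  ⟨3 | 0⟩,  ⟨3 | 1⟩ ×2,  ⟨4 | 1⟩ }


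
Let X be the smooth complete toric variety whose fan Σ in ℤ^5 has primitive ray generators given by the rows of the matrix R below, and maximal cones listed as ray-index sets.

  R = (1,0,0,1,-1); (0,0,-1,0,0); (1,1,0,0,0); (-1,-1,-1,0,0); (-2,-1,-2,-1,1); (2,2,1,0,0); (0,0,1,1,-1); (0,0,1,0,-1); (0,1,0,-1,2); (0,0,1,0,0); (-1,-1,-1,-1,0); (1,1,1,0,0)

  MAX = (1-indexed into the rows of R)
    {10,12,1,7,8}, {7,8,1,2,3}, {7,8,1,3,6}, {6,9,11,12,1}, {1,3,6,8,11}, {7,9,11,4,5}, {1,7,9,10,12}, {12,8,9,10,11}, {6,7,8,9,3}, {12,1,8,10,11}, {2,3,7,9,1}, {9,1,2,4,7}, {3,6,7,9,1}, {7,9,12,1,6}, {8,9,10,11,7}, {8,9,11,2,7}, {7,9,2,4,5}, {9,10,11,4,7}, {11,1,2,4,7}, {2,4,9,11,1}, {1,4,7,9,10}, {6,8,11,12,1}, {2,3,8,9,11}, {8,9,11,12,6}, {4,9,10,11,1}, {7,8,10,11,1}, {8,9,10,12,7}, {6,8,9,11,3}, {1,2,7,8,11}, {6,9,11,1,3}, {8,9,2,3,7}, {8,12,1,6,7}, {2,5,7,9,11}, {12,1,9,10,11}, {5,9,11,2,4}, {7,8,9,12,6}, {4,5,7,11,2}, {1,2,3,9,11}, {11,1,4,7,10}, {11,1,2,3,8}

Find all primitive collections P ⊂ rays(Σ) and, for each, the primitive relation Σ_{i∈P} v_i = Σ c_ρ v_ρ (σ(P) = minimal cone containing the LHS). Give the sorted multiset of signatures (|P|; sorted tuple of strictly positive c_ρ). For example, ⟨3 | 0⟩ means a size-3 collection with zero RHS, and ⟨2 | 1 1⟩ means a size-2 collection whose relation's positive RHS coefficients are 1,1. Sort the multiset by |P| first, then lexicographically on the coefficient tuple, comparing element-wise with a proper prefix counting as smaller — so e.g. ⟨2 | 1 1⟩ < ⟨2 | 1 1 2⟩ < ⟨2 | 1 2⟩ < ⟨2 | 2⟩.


22 collections generate NE(X_Σ); each relation:

  {2,10}:  v_{2} + v_{10} = 0 ; sig = ⟨2 | 0⟩
  {4,12}:  v_{4} + v_{12} = 0 ; sig = ⟨2 | 0⟩
  {2,12}:  v_{2} + v_{12} = v_{3} ; sig = ⟨2 | 1⟩
  {3,4}:  v_{3} + v_{4} = v_{2} ; sig = ⟨2 | 1⟩
  {3,10}:  v_{3} + v_{10} = v_{12} ; sig = ⟨2 | 1⟩
  {3,12}:  v_{3} + v_{12} = v_{6} ; sig = ⟨2 | 1⟩
  {4,6}:  v_{4} + v_{6} = v_{3} ; sig = ⟨2 | 1⟩
  {1,5}:  v_{1} + v_{5} = v_{2} + v_{4} ; sig = ⟨2 | 1 1⟩
  {4,8}:  v_{4} + v_{8} = v_{7} + v_{11} ; sig = ⟨2 | 1 1⟩
  {5,10}:  v_{5} + v_{10} = v_{4} + v_{7} + v_{9} + v_{11} ; sig = ⟨2 | 1 1 1 1⟩
  {5,12}:  v_{5} + v_{12} = v_{2} + v_{7} + v_{9} + v_{11} ; sig = ⟨2 | 1 1 1 1⟩
  {3,5}:  v_{3} + v_{5} = 2·v_{2} + v_{7} + v_{9} + v_{11} ; sig = ⟨2 | 1 1 1 2⟩
  {5,6}:  v_{5} + v_{6} = 2·v_{2} + v_{8} + v_{9} ; sig = ⟨2 | 1 1 2⟩
  {5,8}:  v_{5} + v_{8} = v_{2} + 2·v_{7} + v_{9} + 2·v_{11} ; sig = ⟨2 | 1 1 2 2⟩
  {2,6}:  v_{2} + v_{6} = 2·v_{3} ; sig = ⟨2 | 2⟩
  {6,10}:  v_{6} + v_{10} = 2·v_{12} ; sig = ⟨2 | 2⟩
  {1,8,9}:  v_{1} + v_{8} + v_{9} = v_{12} ; sig = ⟨3 | 1⟩
  {7,11,12}:  v_{7} + v_{11} + v_{12} = v_{8} ; sig = ⟨3 | 1⟩
  {3,7,11}:  v_{3} + v_{7} + v_{11} = v_{2} + v_{8} ; sig = ⟨3 | 1 1⟩
  {6,7,11}:  v_{6} + v_{7} + v_{11} = v_{3} + v_{8} ; sig = ⟨3 | 1 1⟩
  {1,7,9,11}:  v_{1} + v_{7} + v_{9} + v_{11} = 0 ; sig = ⟨4 | 0⟩
  {2,4,7,9,11}:  v_{2} + v_{4} + v_{7} + v_{9} + v_{11} = v_{5} ; sig = ⟨5 | 1⟩

so the primitive-relation signature multiset is
    ⟨2 | 0⟩
    ⟨2 | 0⟩
    ⟨2 | 1⟩
    ⟨2 | 1⟩
    ⟨2 | 1⟩
    ⟨2 | 1⟩
    ⟨2 | 1⟩
    ⟨2 | 1 1⟩
    ⟨2 | 1 1⟩
    ⟨2 | 1 1 1 1⟩
    ⟨2 | 1 1 1 1⟩
    ⟨2 | 1 1 1 2⟩
    ⟨2 | 1 1 2⟩
    ⟨2 | 1 1 2 2⟩
    ⟨2 | 2⟩
    ⟨2 | 2⟩
    ⟨3 | 1⟩
    ⟨3 | 1⟩
    ⟨3 | 1 1⟩
    ⟨3 | 1 1⟩
    ⟨4 | 0⟩
    ⟨5 | 1⟩


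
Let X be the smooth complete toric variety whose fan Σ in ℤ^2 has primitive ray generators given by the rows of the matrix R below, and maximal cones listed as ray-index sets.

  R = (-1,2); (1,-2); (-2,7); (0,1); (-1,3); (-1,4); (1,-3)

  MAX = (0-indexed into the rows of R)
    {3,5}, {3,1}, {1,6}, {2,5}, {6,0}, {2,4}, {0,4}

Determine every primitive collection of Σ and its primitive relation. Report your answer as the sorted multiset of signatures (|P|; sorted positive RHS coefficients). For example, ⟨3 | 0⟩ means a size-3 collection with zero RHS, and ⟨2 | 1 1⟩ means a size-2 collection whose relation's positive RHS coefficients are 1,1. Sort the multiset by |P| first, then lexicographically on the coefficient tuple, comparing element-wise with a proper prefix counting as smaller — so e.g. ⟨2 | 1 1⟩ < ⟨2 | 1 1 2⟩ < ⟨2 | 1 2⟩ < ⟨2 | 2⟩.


Δ(Σ) — 7 vertices, 14 min non-faces:

  P={0,1}:  v_{0} + v_{1} = 0  so sig = ⟨2 | 0⟩
  P={4,6}:  v_{4} + v_{6} = 0  so sig = ⟨2 | 0⟩
  P={0,3}:  v_{0} + v_{3} = v_{4}  so sig = ⟨2 | 1⟩
  P={1,4}:  v_{1} + v_{4} = v_{3}  so sig = ⟨2 | 1⟩
  P={2,6}:  v_{2} + v_{6} = v_{5}  so sig = ⟨2 | 1⟩
  P={3,4}:  v_{3} + v_{4} = v_{5}  so sig = ⟨2 | 1⟩
  P={3,6}:  v_{3} + v_{6} = v_{1}  so sig = ⟨2 | 1⟩
  P={4,5}:  v_{4} + v_{5} = v_{2}  so sig = ⟨2 | 1⟩
  P={5,6}:  v_{5} + v_{6} = v_{3}  so sig = ⟨2 | 1⟩
  P={1,2}:  v_{1} + v_{2} = v_{3} + v_{5}  so sig = ⟨2 | 1 1⟩
  P={0,5}:  v_{0} + v_{5} = 2·v_{4}  so sig = ⟨2 | 2⟩
  P={1,5}:  v_{1} + v_{5} = 2·v_{3}  so sig = ⟨2 | 2⟩
  P={2,3}:  v_{2} + v_{3} = 2·v_{5}  so sig = ⟨2 | 2⟩
  P={0,2}:  v_{0} + v_{2} = 3·v_{4}  so sig = ⟨2 | 3⟩

so the primitive-relation signature multiset is
{ ⟨2 | 0⟩ ×2,  ⟨2 | 1⟩ ×7,  ⟨2 | 1 1⟩,  ⟨2 | 2⟩ ×3,  ⟨2 | 3⟩ }


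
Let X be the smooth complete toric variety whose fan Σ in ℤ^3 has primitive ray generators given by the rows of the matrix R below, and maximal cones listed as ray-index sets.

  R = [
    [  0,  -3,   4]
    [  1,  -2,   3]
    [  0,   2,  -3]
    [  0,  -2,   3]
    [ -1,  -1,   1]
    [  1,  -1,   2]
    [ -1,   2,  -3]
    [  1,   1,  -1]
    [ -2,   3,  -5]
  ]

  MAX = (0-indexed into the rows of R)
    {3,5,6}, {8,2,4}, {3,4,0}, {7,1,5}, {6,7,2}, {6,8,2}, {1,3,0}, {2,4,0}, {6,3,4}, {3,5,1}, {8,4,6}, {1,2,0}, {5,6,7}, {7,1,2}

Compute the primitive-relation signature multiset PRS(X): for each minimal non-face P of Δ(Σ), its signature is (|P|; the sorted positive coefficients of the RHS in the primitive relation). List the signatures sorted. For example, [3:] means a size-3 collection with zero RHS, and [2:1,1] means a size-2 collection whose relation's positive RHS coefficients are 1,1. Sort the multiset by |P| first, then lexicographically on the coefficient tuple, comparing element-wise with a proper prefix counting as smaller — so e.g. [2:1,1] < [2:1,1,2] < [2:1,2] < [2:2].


Minimal non-faces — 16 found among 9 rays, 14 max cones:

  • {1,6}:  v_{1} + v_{6} = 0  ⟹  sig = [2:]
  • {2,3}:  v_{2} + v_{3} = 0  ⟹  sig = [2:]
  • {4,7}:  v_{4} + v_{7} = 0  ⟹  sig = [2:]
  • {0,6}:  v_{0} + v_{6} = v_{4}  ⟹  sig = [2:1]
  • {0,7}:  v_{0} + v_{7} = v_{1}  ⟹  sig = [2:1]
  • {1,4}:  v_{1} + v_{4} = v_{0}  ⟹  sig = [2:1]
  • {2,5}:  v_{2} + v_{5} = v_{7}  ⟹  sig = [2:1]
  • {3,7}:  v_{3} + v_{7} = v_{5}  ⟹  sig = [2:1]
  • {4,5}:  v_{4} + v_{5} = v_{3}  ⟹  sig = [2:1]
  • {5,8}:  v_{5} + v_{8} = v_{6}  ⟹  sig = [2:1]
  • {0,5}:  v_{0} + v_{5} = v_{1} + v_{3}  ⟹  sig = [2:1,1]
  • {1,8}:  v_{1} + v_{8} = v_{2} + v_{4}  ⟹  sig = [2:1,1]
  • {3,8}:  v_{3} + v_{8} = v_{4} + v_{6}  ⟹  sig = [2:1,1]
  • {7,8}:  v_{7} + v_{8} = v_{2} + v_{6}  ⟹  sig = [2:1,1]
  • {0,8}:  v_{0} + v_{8} = v_{2} + 2·v_{4}  ⟹  sig = [2:1,2]
  • {2,4,6}:  v_{2} + v_{4} + v_{6} = v_{8}  ⟹  sig = [3:1]

Hence PRS(X_Σ) =
{ [2:] ×3,  [2:1] ×7,  [2:1,1] ×4,  [2:1,2],  [3:1] }


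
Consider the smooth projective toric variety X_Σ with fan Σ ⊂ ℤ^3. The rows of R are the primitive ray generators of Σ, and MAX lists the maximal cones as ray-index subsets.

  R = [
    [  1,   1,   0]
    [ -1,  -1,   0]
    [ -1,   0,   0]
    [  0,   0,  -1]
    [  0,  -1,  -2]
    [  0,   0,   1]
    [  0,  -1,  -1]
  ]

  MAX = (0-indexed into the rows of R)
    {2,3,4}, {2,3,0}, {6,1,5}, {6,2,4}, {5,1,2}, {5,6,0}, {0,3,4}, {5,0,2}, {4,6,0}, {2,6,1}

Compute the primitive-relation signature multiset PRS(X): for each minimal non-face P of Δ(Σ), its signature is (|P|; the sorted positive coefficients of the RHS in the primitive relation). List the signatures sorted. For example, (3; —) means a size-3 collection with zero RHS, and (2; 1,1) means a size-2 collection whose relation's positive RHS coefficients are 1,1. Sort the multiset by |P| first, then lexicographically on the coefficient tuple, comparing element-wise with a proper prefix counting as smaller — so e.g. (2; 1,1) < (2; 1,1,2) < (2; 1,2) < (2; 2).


Δ(Σ) — 7 vertices, 9 min non-faces:

  {0,1}:  v_{0} + v_{1} = 0  ⇒ sig = (2; —)
  {3,5}:  v_{3} + v_{5} = 0  ⇒ sig = (2; —)
  {3,6}:  v_{3} + v_{6} = v_{4}  ⇒ sig = (2; 1)
  {4,5}:  v_{4} + v_{5} = v_{6}  ⇒ sig = (2; 1)
  {1,3}:  v_{1} + v_{3} = v_{2} + v_{6}  ⇒ sig = (2; 1,1)
  {1,4}:  v_{1} + v_{4} = v_{2} + 2·v_{6}  ⇒ sig = (2; 1,2)
  {0,2,6}:  v_{0} + v_{2} + v_{6} = v_{3}  ⇒ sig = (3; 1)
  {2,5,6}:  v_{2} + v_{5} + v_{6} = v_{1}  ⇒ sig = (3; 1)
  {0,2,4}:  v_{0} + v_{2} + v_{4} = 2·v_{3}  ⇒ sig = (3; 2)

so the primitive-relation signature multiset is
    (2; —)
    (2; —)
    (2; 1)
    (2; 1)
    (2; 1,1)
    (2; 1,2)
    (3; 1)
    (3; 1)
    (3; 2)


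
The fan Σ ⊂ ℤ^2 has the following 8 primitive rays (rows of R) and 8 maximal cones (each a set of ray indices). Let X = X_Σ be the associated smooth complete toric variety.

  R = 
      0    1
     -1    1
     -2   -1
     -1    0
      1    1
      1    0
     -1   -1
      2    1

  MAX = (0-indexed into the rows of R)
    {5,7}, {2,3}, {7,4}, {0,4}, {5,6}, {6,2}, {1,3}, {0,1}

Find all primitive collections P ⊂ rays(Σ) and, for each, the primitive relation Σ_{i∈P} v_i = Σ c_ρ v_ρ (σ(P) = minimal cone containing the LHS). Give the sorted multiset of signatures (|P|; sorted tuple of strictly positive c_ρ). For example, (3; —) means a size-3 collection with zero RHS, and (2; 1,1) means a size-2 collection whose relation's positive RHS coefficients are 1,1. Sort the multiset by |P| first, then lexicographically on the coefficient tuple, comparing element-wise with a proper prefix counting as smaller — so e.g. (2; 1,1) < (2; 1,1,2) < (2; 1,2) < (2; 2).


20 minimal non-faces of Δ(Σ) (on 8 rays):

  P = {2,7}:  v_{2} + v_{7} = 0  ⇒ sig = (2; —)
  P = {3,5}:  v_{3} + v_{5} = 0  ⇒ sig = (2; —)
  P = {4,6}:  v_{4} + v_{6} = 0  ⇒ sig = (2; —)
  P = {0,3}:  v_{0} + v_{3} = v_{1}  ⇒ sig = (2; 1)
  P = {0,5}:  v_{0} + v_{5} = v_{4}  ⇒ sig = (2; 1)
  P = {0,6}:  v_{0} + v_{6} = v_{3}  ⇒ sig = (2; 1)
  P = {1,5}:  v_{1} + v_{5} = v_{0}  ⇒ sig = (2; 1)
  P = {2,4}:  v_{2} + v_{4} = v_{3}  ⇒ sig = (2; 1)
  P = {2,5}:  v_{2} + v_{5} = v_{6}  ⇒ sig = (2; 1)
  P = {3,4}:  v_{3} + v_{4} = v_{0}  ⇒ sig = (2; 1)
  P = {3,6}:  v_{3} + v_{6} = v_{2}  ⇒ sig = (2; 1)
  P = {3,7}:  v_{3} + v_{7} = v_{4}  ⇒ sig = (2; 1)
  P = {4,5}:  v_{4} + v_{5} = v_{7}  ⇒ sig = (2; 1)
  P = {6,7}:  v_{6} + v_{7} = v_{5}  ⇒ sig = (2; 1)
  P = {1,7}:  v_{1} + v_{7} = v_{0} + v_{4}  ⇒ sig = (2; 1,1)
  P = {0,2}:  v_{0} + v_{2} = 2·v_{3}  ⇒ sig = (2; 2)
  P = {0,7}:  v_{0} + v_{7} = 2·v_{4}  ⇒ sig = (2; 2)
  P = {1,4}:  v_{1} + v_{4} = 2·v_{0}  ⇒ sig = (2; 2)
  P = {1,6}:  v_{1} + v_{6} = 2·v_{3}  ⇒ sig = (2; 2)
  P = {1,2}:  v_{1} + v_{2} = 3·v_{3}  ⇒ sig = (2; 3)

Signatures (|P|; sorted positive RHS coefficients), sorted:
{ (2; —) ×3,  (2; 1) ×11,  (2; 1,1),  (2; 2) ×4,  (2; 3) }


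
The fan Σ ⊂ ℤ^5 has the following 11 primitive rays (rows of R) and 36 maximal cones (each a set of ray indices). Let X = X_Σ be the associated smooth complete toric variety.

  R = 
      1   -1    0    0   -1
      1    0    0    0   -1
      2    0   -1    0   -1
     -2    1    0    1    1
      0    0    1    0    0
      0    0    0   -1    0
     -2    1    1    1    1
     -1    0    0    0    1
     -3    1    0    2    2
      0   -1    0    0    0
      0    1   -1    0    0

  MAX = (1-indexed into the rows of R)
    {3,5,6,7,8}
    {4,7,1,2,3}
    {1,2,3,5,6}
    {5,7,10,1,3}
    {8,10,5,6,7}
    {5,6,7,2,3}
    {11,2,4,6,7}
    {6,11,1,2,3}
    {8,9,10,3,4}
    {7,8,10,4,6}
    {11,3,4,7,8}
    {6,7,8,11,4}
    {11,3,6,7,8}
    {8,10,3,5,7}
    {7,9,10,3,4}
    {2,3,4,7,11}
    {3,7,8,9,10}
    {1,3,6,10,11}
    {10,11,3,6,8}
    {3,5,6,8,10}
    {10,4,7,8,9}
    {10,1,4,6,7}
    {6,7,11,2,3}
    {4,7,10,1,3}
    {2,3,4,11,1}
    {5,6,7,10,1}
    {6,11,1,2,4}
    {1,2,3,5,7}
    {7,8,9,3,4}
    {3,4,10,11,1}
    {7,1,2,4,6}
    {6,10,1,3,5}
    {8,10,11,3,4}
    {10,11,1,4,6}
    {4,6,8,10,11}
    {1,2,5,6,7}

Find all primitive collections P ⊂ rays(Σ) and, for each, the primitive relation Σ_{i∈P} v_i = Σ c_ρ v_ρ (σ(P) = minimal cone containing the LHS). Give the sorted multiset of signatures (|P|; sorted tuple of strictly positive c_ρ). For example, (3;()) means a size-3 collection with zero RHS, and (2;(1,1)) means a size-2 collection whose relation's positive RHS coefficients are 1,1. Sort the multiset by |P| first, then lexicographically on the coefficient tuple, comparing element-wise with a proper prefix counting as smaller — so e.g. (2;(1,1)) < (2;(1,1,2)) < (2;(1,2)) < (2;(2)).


The 16 primitive collections of Σ (r=11, n=5):

  P = {2,8}:  v_{2} + v_{8} = 0  →  sig = (2;())
  P = {1,8}:  v_{1} + v_{8} = v_{10}  →  sig = (2;(1))
  P = {2,10}:  v_{2} + v_{10} = v_{1}  →  sig = (2;(1))
  P = {4,5}:  v_{4} + v_{5} = v_{7}  →  sig = (2;(1))
  P = {6,9}:  v_{6} + v_{9} = v_{4} + v_{8}  →  sig = (2;(1,1))
  P = {5,11}:  v_{5} + v_{11} = v_{3} + v_{6} + v_{7}  →  sig = (2;(1,1,1))
  P = {2,9}:  v_{2} + v_{9} = v_{3} + v_{4} + v_{7} + v_{10}  →  sig = (2;(1,1,1,1))
  P = {1,9}:  v_{1} + v_{9} = v_{3} + v_{4} + v_{7} + 2·v_{10}  →  sig = (2;(1,1,1,2))
  P = {5,9}:  v_{5} + v_{9} = v_{3} + 2·v_{7} + v_{8} + v_{10}  →  sig = (2;(1,1,1,2))
  P = {9,11}:  v_{9} + v_{11} = v_{3} + 2·v_{4} + v_{8}  →  sig = (2;(1,1,2))
  P = {3,4,6}:  v_{3} + v_{4} + v_{6} = v_{11}  →  sig = (3;(1))
  P = {7,10,11}:  v_{7} + v_{10} + v_{11} = v_{4}  →  sig = (3;(1))
  P = {1,7,11}:  v_{1} + v_{7} + v_{11} = v_{2} + v_{4}  →  sig = (3;(1,1))
  P = {3,6,7,10}:  v_{3} + v_{6} + v_{7} + v_{10} = 0  →  sig = (4;())
  P = {1,3,6,7}:  v_{1} + v_{3} + v_{6} + v_{7} = v_{2}  →  sig = (4;(1))
  P = {3,4,7,8,10}:  v_{3} + v_{4} + v_{7} + v_{8} + v_{10} = v_{9}  →  sig = (5;(1))

so the primitive-relation signature multiset is
{ (2;()),  (2;(1)) ×3,  (2;(1,1)),  (2;(1,1,1)),  (2;(1,1,1,1)),  (2;(1,1,1,2)) ×2,  (2;(1,1,2)),  (3;(1)) ×2,  (3;(1,1)),  (4;()),  (4;(1)),  (5;(1)) }


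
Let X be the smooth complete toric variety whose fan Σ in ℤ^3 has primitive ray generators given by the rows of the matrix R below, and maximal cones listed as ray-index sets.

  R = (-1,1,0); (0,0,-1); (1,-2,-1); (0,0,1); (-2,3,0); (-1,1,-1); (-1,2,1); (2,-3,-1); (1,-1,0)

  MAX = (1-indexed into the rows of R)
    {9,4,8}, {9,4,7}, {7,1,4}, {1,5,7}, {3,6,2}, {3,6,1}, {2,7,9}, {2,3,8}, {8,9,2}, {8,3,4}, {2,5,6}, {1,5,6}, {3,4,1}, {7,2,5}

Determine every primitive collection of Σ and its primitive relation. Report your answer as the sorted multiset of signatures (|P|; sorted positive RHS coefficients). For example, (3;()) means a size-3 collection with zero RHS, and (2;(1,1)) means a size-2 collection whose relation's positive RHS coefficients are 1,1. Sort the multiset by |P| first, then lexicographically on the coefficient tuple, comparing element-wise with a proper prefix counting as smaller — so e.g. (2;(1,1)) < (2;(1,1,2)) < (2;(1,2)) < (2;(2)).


Δ(Σ) — 9 vertices, 15 min non-faces:

  • {1,9}:  v_{1} + v_{9} = 0  ⇒ sig = (2;())
  • {2,4}:  v_{2} + v_{4} = 0  ⇒ sig = (2;())
  • {3,7}:  v_{3} + v_{7} = 0  ⇒ sig = (2;())
  • {1,2}:  v_{1} + v_{2} = v_{6}  ⇒ sig = (2;(1))
  • {1,8}:  v_{1} + v_{8} = v_{3}  ⇒ sig = (2;(1))
  • {3,5}:  v_{3} + v_{5} = v_{6}  ⇒ sig = (2;(1))
  • {3,9}:  v_{3} + v_{9} = v_{8}  ⇒ sig = (2;(1))
  • {4,6}:  v_{4} + v_{6} = v_{1}  ⇒ sig = (2;(1))
  • {5,8}:  v_{5} + v_{8} = v_{2}  ⇒ sig = (2;(1))
  • {6,7}:  v_{6} + v_{7} = v_{5}  ⇒ sig = (2;(1))
  • {6,9}:  v_{6} + v_{9} = v_{2}  ⇒ sig = (2;(1))
  • {7,8}:  v_{7} + v_{8} = v_{9}  ⇒ sig = (2;(1))
  • {4,5}:  v_{4} + v_{5} = v_{1} + v_{7}  ⇒ sig = (2;(1,1))
  • {5,9}:  v_{5} + v_{9} = v_{2} + v_{7}  ⇒ sig = (2;(1,1))
  • {6,8}:  v_{6} + v_{8} = v_{2} + v_{3}  ⇒ sig = (2;(1,1))

Sorted signature multiset PRS(X):
    |P|=2: 15 collections, coeffs (), (), (), (1), (1), (1), (1), (1), (1), (1), (1), (1), (1,1), (1,1), (1,1)


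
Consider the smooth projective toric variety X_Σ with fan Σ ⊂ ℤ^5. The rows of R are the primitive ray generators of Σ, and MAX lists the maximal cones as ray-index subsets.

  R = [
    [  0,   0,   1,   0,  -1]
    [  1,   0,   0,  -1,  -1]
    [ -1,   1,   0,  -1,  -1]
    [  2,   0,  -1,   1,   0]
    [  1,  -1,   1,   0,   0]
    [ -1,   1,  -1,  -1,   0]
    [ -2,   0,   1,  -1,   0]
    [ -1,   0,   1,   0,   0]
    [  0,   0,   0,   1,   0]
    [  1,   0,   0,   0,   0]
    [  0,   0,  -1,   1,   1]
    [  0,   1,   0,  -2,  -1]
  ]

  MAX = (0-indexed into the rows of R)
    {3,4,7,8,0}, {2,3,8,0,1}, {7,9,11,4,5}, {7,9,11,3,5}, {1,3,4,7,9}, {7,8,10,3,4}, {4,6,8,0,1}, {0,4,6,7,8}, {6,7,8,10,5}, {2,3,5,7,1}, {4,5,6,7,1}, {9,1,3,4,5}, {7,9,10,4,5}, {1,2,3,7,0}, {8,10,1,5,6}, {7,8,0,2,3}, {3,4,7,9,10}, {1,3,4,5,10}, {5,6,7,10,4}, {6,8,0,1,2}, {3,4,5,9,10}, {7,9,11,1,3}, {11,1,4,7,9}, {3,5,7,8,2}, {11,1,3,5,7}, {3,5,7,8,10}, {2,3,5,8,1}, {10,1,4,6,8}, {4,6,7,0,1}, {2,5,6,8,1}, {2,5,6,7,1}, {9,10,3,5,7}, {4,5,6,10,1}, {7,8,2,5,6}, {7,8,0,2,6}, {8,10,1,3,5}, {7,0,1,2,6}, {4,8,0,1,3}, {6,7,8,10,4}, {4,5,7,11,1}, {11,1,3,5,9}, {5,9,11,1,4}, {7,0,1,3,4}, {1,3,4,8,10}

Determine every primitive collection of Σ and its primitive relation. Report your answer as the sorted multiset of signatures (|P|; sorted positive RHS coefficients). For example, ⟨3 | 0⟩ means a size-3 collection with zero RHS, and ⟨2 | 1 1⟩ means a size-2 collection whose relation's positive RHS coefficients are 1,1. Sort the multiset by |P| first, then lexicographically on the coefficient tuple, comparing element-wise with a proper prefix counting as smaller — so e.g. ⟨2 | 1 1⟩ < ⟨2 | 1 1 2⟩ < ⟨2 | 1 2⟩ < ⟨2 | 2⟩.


21 minimal non-faces of Δ(Σ) (on 12 rays):

  P={3,6}:  v_{3} + v_{6} = 0  ⇒ sig = ⟨2 | 0⟩
  P={0,5}:  v_{0} + v_{5} = v_{2}  ⇒ sig = ⟨2 | 1⟩
  P={0,10}:  v_{0} + v_{10} = v_{8}  ⇒ sig = ⟨2 | 1⟩
  P={2,4}:  v_{2} + v_{4} = v_{1} + v_{7}  ⇒ sig = ⟨2 | 1 1⟩
  P={2,10}:  v_{2} + v_{10} = v_{5} + v_{8}  ⇒ sig = ⟨2 | 1 1⟩
  P={8,9}:  v_{8} + v_{9} = v_{3} + v_{7}  ⇒ sig = ⟨2 | 1 1⟩
  P={10,11}:  v_{10} + v_{11} = v_{5} + v_{9}  ⇒ sig = ⟨2 | 1 1⟩
  P={6,9}:  v_{6} + v_{9} = v_{4} + v_{5} + v_{7}  ⇒ sig = ⟨2 | 1 1 1⟩
  P={2,9}:  v_{2} + v_{9} = v_{1} + v_{3} + v_{5} + 2·v_{7}  ⇒ sig = ⟨2 | 1 1 1 2⟩
  P={8,11}:  v_{8} + v_{11} = v_{1} + v_{3} + v_{5} + 2·v_{7}  ⇒ sig = ⟨2 | 1 1 1 2⟩
  P={0,9}:  v_{0} + v_{9} = v_{1} + v_{3} + 2·v_{7}  ⇒ sig = ⟨2 | 1 1 2⟩
  P={6,11}:  v_{6} + v_{11} = v_{1} + v_{4} + 2·v_{5} + 2·v_{7}  ⇒ sig = ⟨2 | 1 1 2 2⟩
  P={0,11}:  v_{0} + v_{11} = 2·v_{1} + v_{3} + v_{5} + 3·v_{7}  ⇒ sig = ⟨2 | 1 1 2 3⟩
  P={2,11}:  v_{2} + v_{11} = 2·v_{1} + v_{3} + 2·v_{5} + 3·v_{7}  ⇒ sig = ⟨2 | 1 2 2 3⟩
  P={1,7,10}:  v_{1} + v_{7} + v_{10} = 0  ⇒ sig = ⟨3 | 0⟩
  P={4,5,8}:  v_{4} + v_{5} + v_{8} = 0  ⇒ sig = ⟨3 | 0⟩
  P={1,7,8}:  v_{1} + v_{7} + v_{8} = v_{0}  ⇒ sig = ⟨3 | 1⟩
  P={1,9,10}:  v_{1} + v_{9} + v_{10} = v_{3} + v_{4} + v_{5}  ⇒ sig = ⟨3 | 1 1 1⟩
  P={3,4,11}:  v_{3} + v_{4} + v_{11} = v_{1} + 2·v_{9}  ⇒ sig = ⟨3 | 1 2⟩
  P={1,5,7,9}:  v_{1} + v_{5} + v_{7} + v_{9} = v_{11}  ⇒ sig = ⟨4 | 1⟩
  P={3,4,5,7}:  v_{3} + v_{4} + v_{5} + v_{7} = v_{9}  ⇒ sig = ⟨4 | 1⟩

Signatures (|P|; sorted positive RHS coefficients), sorted:
    |P|=2: 14 collections, coeffs (), (1), (1), (1,1), (1,1), (1,1), (1,1), (1,1,1), (1,1,1,2), (1,1,1,2), (1,1,2), (1,1,2,2), (1,1,2,3), (1,2,2,3)
    |P|=3: 5 collections, coeffs (), (), (1), (1,1,1), (1,2)
    |P|=4: 2 collections, coeffs (1), (1)


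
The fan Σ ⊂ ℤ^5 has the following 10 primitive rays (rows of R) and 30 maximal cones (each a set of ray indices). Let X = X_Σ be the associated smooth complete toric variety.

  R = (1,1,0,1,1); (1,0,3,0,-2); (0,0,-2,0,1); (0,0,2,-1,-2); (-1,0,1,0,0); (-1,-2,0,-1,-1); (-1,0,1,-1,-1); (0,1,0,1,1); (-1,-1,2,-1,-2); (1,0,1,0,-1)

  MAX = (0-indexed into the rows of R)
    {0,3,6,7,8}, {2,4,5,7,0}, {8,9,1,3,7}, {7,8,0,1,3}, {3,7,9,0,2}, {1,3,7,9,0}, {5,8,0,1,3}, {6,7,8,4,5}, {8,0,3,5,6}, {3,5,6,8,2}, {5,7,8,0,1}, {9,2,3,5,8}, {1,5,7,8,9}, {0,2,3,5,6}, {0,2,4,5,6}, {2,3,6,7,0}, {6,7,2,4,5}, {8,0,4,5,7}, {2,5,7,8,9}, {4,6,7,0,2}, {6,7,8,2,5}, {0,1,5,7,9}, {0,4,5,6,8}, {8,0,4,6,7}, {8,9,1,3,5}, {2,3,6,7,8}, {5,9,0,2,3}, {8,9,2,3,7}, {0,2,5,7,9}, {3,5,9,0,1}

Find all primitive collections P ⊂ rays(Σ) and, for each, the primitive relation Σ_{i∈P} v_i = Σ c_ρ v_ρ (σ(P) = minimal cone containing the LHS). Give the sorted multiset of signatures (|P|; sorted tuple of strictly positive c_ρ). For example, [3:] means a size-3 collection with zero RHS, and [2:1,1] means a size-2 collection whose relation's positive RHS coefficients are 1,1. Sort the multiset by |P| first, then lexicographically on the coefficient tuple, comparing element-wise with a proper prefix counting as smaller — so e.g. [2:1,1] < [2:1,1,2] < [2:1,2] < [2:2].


Σ has 11 primitive collections:

  P={1,2}:  v_{1} + v_{2} = v_{9}  →  sig = [2:1]
  P={6,9}:  v_{6} + v_{9} = v_{3}  →  sig = [2:1]
  P={4,9}:  v_{4} + v_{9} = v_{0} + v_{8}  →  sig = [2:1,1]
  P={1,6}:  v_{1} + v_{6} = v_{0} + v_{3} + v_{8}  →  sig = [2:1,1,1]
  P={3,4}:  v_{3} + v_{4} = v_{0} + v_{6} + v_{8}  →  sig = [2:1,1,1]
  P={1,4}:  v_{1} + v_{4} = 2·v_{0} + 2·v_{8}  →  sig = [2:2,2]
  P={0,2,8}:  v_{0} + v_{2} + v_{8} = 0  →  sig = [3:]
  P={0,8,9}:  v_{0} + v_{8} + v_{9} = v_{1}  →  sig = [3:1]
  P={3,5,7}:  v_{3} + v_{5} + v_{7} = v_{8}  →  sig = [3:1]
  P={2,4,8}:  v_{2} + v_{4} + v_{8} = v_{5} + v_{6} + v_{7}  →  sig = [3:1,1,1]
  P={0,5,6,7}:  v_{0} + v_{5} + v_{6} + v_{7} = v_{4}  →  sig = [4:1]

so the primitive-relation signature multiset is
    [2:1]
    [2:1]
    [2:1,1]
    [2:1,1,1]
    [2:1,1,1]
    [2:2,2]
    [3:]
    [3:1]
    [3:1]
    [3:1,1,1]
    [4:1]


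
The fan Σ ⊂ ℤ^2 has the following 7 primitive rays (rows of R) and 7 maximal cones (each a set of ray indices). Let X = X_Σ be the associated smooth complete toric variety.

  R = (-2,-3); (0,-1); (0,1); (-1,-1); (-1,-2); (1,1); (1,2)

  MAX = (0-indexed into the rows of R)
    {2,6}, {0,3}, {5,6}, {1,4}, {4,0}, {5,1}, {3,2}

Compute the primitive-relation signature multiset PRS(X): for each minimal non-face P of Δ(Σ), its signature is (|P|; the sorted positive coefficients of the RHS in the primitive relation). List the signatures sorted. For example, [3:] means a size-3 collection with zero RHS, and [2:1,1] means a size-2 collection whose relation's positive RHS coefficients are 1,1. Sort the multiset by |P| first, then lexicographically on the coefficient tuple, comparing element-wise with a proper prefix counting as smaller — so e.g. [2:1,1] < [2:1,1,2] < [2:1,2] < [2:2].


Σ has 14 primitive collections:

  P = {1,2}:  v_{1} + v_{2} = 0 — sig = [2:]
  P = {3,5}:  v_{3} + v_{5} = 0 — sig = [2:]
  P = {4,6}:  v_{4} + v_{6} = 0 — sig = [2:]
  P = {0,5}:  v_{0} + v_{5} = v_{4} — sig = [2:1]
  P = {0,6}:  v_{0} + v_{6} = v_{3} — sig = [2:1]
  P = {1,3}:  v_{1} + v_{3} = v_{4} — sig = [2:1]
  P = {1,6}:  v_{1} + v_{6} = v_{5} — sig = [2:1]
  P = {2,4}:  v_{2} + v_{4} = v_{3} — sig = [2:1]
  P = {2,5}:  v_{2} + v_{5} = v_{6} — sig = [2:1]
  P = {3,4}:  v_{3} + v_{4} = v_{0} — sig = [2:1]
  P = {3,6}:  v_{3} + v_{6} = v_{2} — sig = [2:1]
  P = {4,5}:  v_{4} + v_{5} = v_{1} — sig = [2:1]
  P = {0,1}:  v_{0} + v_{1} = 2·v_{4} — sig = [2:2]
  P = {0,2}:  v_{0} + v_{2} = 2·v_{3} — sig = [2:2]

Hence PRS(X_Σ) =
[[2:], [2:], [2:], [2:1], [2:1], [2:1], [2:1], [2:1], [2:1], [2:1], [2:1], [2:1], [2:2], [2:2]]


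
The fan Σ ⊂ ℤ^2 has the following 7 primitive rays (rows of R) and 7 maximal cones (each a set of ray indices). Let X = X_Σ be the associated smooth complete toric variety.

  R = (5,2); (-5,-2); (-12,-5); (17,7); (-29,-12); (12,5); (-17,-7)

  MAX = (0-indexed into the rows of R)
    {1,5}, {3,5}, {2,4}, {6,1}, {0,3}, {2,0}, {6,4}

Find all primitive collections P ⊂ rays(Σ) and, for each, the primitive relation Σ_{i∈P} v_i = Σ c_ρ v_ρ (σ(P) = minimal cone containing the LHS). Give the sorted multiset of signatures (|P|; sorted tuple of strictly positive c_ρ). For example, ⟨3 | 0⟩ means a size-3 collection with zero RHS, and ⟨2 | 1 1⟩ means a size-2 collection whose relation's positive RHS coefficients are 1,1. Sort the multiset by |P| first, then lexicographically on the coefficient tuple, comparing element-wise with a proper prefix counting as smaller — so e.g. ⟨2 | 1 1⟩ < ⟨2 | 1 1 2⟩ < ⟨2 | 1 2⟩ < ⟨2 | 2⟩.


Σ has 14 primitive collections:

  {0,1}:  v_{0} + v_{1} = 0  so sig = ⟨2 | 0⟩
  {2,5}:  v_{2} + v_{5} = 0  so sig = ⟨2 | 0⟩
  {3,6}:  v_{3} + v_{6} = 0  so sig = ⟨2 | 0⟩
  {0,5}:  v_{0} + v_{5} = v_{3}  so sig = ⟨2 | 1⟩
  {0,6}:  v_{0} + v_{6} = v_{2}  so sig = ⟨2 | 1⟩
  {1,2}:  v_{1} + v_{2} = v_{6}  so sig = ⟨2 | 1⟩
  {1,3}:  v_{1} + v_{3} = v_{5}  so sig = ⟨2 | 1⟩
  {2,3}:  v_{2} + v_{3} = v_{0}  so sig = ⟨2 | 1⟩
  {2,6}:  v_{2} + v_{6} = v_{4}  so sig = ⟨2 | 1⟩
  {3,4}:  v_{3} + v_{4} = v_{2}  so sig = ⟨2 | 1⟩
  {4,5}:  v_{4} + v_{5} = v_{6}  so sig = ⟨2 | 1⟩
  {5,6}:  v_{5} + v_{6} = v_{1}  so sig = ⟨2 | 1⟩
  {0,4}:  v_{0} + v_{4} = 2·v_{2}  so sig = ⟨2 | 2⟩
  {1,4}:  v_{1} + v_{4} = 2·v_{6}  so sig = ⟨2 | 2⟩

Hence PRS(X_Σ) =
    |P|=2: 14 collections, coeffs (), (), (), (1), (1), (1), (1), (1), (1), (1), (1), (1), (2), (2)
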